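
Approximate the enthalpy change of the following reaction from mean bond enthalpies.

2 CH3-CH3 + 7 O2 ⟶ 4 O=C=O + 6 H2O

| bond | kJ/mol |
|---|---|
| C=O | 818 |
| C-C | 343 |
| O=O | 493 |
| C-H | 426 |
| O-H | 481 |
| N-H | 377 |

Bonds broken (reactants):
  C-C: 2 × 343 = 686
  C-H: 12 × 426 = 5112
  O=O: 7 × 493 = 3451
  Σ(broken) = 9249 kJ
Bonds formed (products):
  C=O: 8 × 818 = 6544
  O-H: 12 × 481 = 5772
  Σ(formed) = 12316 kJ
ΔH = Σ(broken) − Σ(formed) = 9249 − 12316 = −3067 kJ

ΔH ≈ −3067 kJ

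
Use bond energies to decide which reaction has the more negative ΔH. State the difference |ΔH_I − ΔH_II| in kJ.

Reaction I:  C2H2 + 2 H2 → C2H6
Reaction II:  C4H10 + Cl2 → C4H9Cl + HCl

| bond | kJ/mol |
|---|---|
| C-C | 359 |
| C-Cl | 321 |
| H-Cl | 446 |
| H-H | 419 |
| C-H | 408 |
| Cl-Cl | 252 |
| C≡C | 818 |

Reaction I:
  Bonds broken (reactants):
    C≡C: 1 × 818 = 818
    C-H: 2 × 408 = 816
    H-H: 2 × 419 = 838
    Σ(broken) = 2472 kJ
  Bonds formed (products):
    C-C: 1 × 359 = 359
    C-H: 6 × 408 = 2448
    Σ(formed) = 2807 kJ
  ΔH_I = 2472 − 2807 = −335 kJ
Reaction II:
  Bonds broken (reactants):
    C-C: 3 × 359 = 1077
    C-H: 10 × 408 = 4080
    Cl-Cl: 1 × 252 = 252
    Σ(broken) = 5409 kJ
  Bonds formed (products):
    C-C: 3 × 359 = 1077
    C-Cl: 1 × 321 = 321
    C-H: 9 × 408 = 3672
    H-Cl: 1 × 446 = 446
    Σ(formed) = 5516 kJ
  ΔH_II = 5409 − 5516 = −107 kJ
ΔH_I − ΔH_II = −228 kJ, so reaction I has the more negative ΔH; |ΔH_I − ΔH_II| = 228 kJ.

Reaction I, by 228 kJ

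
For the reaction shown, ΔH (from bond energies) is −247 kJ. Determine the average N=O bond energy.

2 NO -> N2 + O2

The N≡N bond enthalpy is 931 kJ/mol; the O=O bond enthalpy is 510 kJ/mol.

Let D be the N=O bond energy.
Σ(broken) = 2×D = 2D
Σ(formed) = 1×931 + 1×510 = 1441
ΔH = Σ(broken) − Σ(formed) = (2D) − (1441) = −1441 + 2D
Setting this equal to −247 kJ gives 2D = 1194, so D = 597 kJ/mol.

D(N=O) ≈ 597 kJ/mol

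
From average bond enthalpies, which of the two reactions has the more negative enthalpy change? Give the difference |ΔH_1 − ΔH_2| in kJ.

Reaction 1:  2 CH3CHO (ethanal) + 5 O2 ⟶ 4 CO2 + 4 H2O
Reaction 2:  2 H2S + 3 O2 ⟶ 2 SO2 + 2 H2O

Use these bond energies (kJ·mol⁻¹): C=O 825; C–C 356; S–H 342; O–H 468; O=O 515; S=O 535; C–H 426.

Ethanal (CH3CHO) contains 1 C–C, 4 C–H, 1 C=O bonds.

Reaction 1, by 900 kJ

Reaction 1:
  Bonds broken (reactants):
    C–C: 2 × 356 = 712
    C–H: 8 × 426 = 3408
    C=O: 2 × 825 = 1650
    O=O: 5 × 515 = 2575
    Σ(broken) = 8345 kJ
  Bonds formed (products):
    C=O: 8 × 825 = 6600
    O–H: 8 × 468 = 3744
    Σ(formed) = 10344 kJ
  ΔH_1 = 8345 − 10344 = −1999 kJ
Reaction 2:
  Bonds broken (reactants):
    O=O: 3 × 515 = 1545
    S–H: 4 × 342 = 1368
    Σ(broken) = 2913 kJ
  Bonds formed (products):
    O–H: 4 × 468 = 1872
    S=O: 4 × 535 = 2140
    Σ(formed) = 4012 kJ
  ΔH_2 = 2913 − 4012 = −1099 kJ
ΔH_1 − ΔH_2 = −900 kJ, so reaction 1 has the more negative ΔH; |ΔH_1 − ΔH_2| = 900 kJ.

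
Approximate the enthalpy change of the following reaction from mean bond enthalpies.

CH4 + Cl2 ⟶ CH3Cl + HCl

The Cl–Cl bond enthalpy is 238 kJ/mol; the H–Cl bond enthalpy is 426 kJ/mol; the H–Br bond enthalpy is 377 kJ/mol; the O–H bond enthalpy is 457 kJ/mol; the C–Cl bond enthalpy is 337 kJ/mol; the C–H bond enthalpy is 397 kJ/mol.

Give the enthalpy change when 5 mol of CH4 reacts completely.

Bonds broken (reactants):
  C–H: 4 × 397 = 1588
  Cl–Cl: 1 × 238 = 238
  Σ(broken) = 1826 kJ
Bonds formed (products):
  C–Cl: 1 × 337 = 337
  C–H: 3 × 397 = 1191
  H–Cl: 1 × 426 = 426
  Σ(formed) = 1954 kJ
ΔH = Σ(broken) − Σ(formed) = 1826 − 1954 = −128 kJ
For 5× the reaction as written: 5 × (−128) = −640 kJ

ΔH = −640 kJ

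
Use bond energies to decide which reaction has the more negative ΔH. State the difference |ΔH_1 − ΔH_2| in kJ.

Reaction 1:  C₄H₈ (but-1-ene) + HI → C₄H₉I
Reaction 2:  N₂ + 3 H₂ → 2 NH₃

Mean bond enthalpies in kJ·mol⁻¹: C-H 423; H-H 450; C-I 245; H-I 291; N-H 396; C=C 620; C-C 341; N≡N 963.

Reaction 1:
  Bonds broken (reactants):
    C-C: 2 × 341 = 682
    C-H: 8 × 423 = 3384
    C=C: 1 × 620 = 620
    H-I: 1 × 291 = 291
    Σ(broken) = 4977 kJ
  Bonds formed (products):
    C-C: 3 × 341 = 1023
    C-H: 9 × 423 = 3807
    C-I: 1 × 245 = 245
    Σ(formed) = 5075 kJ
  ΔH_1 = 4977 − 5075 = −98 kJ
Reaction 2:
  Bonds broken (reactants):
    H-H: 3 × 450 = 1350
    N≡N: 1 × 963 = 963
    Σ(broken) = 2313 kJ
  Bonds formed (products):
    N-H: 6 × 396 = 2376
    Σ(formed) = 2376 kJ
  ΔH_2 = 2313 − 2376 = −63 kJ
ΔH_1 − ΔH_2 = −35 kJ, so reaction 1 has the more negative ΔH; |ΔH_1 − ΔH_2| = 35 kJ.

Reaction 1, by 35 kJ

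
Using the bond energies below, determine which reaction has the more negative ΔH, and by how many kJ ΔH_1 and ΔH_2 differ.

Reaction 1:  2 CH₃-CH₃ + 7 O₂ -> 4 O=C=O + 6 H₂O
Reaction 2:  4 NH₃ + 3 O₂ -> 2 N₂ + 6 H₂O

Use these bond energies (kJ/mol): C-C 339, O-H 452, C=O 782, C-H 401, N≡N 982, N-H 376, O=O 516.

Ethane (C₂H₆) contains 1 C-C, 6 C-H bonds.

Reaction 1, by 1250 kJ

Reaction 1:
  Bonds broken (reactants):
    C-C: 2 × 339 = 678
    C-H: 12 × 401 = 4812
    O=O: 7 × 516 = 3612
    Σ(broken) = 9102 kJ
  Bonds formed (products):
    C=O: 8 × 782 = 6256
    O-H: 12 × 452 = 5424
    Σ(formed) = 11680 kJ
  ΔH_1 = 9102 − 11680 = −2578 kJ
Reaction 2:
  Bonds broken (reactants):
    N-H: 12 × 376 = 4512
    O=O: 3 × 516 = 1548
    Σ(broken) = 6060 kJ
  Bonds formed (products):
    N≡N: 2 × 982 = 1964
    O-H: 12 × 452 = 5424
    Σ(formed) = 7388 kJ
  ΔH_2 = 6060 − 7388 = −1328 kJ
ΔH_1 − ΔH_2 = −1250 kJ, so reaction 1 has the more negative ΔH; |ΔH_1 − ΔH_2| = 1250 kJ.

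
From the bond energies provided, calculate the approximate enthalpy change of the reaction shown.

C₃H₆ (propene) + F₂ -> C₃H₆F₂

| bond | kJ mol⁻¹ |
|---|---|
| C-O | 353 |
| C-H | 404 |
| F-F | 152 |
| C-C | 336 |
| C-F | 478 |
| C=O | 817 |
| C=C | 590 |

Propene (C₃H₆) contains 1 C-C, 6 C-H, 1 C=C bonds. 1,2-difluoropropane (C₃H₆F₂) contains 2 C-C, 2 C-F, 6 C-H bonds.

Bonds broken (reactants):
  C-C: 1 × 336 = 336
  C-H: 6 × 404 = 2424
  C=C: 1 × 590 = 590
  F-F: 1 × 152 = 152
  Σ(broken) = 3502 kJ
Bonds formed (products):
  C-C: 2 × 336 = 672
  C-F: 2 × 478 = 956
  C-H: 6 × 404 = 2424
  Σ(formed) = 4052 kJ
ΔH = Σ(broken) − Σ(formed) = 3502 − 4052 = −550 kJ

ΔH ≈ −550 kJ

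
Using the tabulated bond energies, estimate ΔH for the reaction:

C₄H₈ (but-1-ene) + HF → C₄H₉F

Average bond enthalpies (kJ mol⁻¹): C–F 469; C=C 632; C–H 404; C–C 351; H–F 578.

ΔH ≈ −14 kJ

Bonds broken (reactants):
  C–C: 2 × 351 = 702
  C–H: 8 × 404 = 3232
  C=C: 1 × 632 = 632
  H–F: 1 × 578 = 578
  Σ(broken) = 5144 kJ
Bonds formed (products):
  C–C: 3 × 351 = 1053
  C–F: 1 × 469 = 469
  C–H: 9 × 404 = 3636
  Σ(formed) = 5158 kJ
ΔH = Σ(broken) − Σ(formed) = 5144 − 5158 = −14 kJ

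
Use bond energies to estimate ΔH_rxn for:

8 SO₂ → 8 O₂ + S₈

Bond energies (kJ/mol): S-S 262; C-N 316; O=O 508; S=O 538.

Bonds broken (reactants):
  S=O: 16 × 538 = 8608
  Σ(broken) = 8608 kJ
Bonds formed (products):
  O=O: 8 × 508 = 4064
  S-S: 8 × 262 = 2096
  Σ(formed) = 6160 kJ
ΔH = Σ(broken) − Σ(formed) = 8608 − 6160 = +2448 kJ

ΔH ≈ +2448 kJ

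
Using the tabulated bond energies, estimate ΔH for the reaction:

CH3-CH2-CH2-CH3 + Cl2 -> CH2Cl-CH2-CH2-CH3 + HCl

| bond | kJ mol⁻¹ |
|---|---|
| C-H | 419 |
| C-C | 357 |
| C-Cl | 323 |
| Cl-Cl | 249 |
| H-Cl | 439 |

ΔH ≈ −94 kJ

Bonds broken (reactants):
  C-C: 3 × 357 = 1071
  C-H: 10 × 419 = 4190
  Cl-Cl: 1 × 249 = 249
  Σ(broken) = 5510 kJ
Bonds formed (products):
  C-C: 3 × 357 = 1071
  C-Cl: 1 × 323 = 323
  C-H: 9 × 419 = 3771
  H-Cl: 1 × 439 = 439
  Σ(formed) = 5604 kJ
ΔH = Σ(broken) − Σ(formed) = 5510 − 5604 = −94 kJ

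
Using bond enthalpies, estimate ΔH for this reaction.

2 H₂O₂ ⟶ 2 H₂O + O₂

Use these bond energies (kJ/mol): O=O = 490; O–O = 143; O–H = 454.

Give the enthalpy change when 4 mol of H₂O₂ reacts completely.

Bonds broken (reactants):
  O–H: 4 × 454 = 1816
  O–O: 2 × 143 = 286
  Σ(broken) = 2102 kJ
Bonds formed (products):
  O–H: 4 × 454 = 1816
  O=O: 1 × 490 = 490
  Σ(formed) = 2306 kJ
ΔH = Σ(broken) − Σ(formed) = 2102 − 2306 = −204 kJ
For 2× the reaction as written: 2 × (−204) = −408 kJ

ΔH = −408 kJ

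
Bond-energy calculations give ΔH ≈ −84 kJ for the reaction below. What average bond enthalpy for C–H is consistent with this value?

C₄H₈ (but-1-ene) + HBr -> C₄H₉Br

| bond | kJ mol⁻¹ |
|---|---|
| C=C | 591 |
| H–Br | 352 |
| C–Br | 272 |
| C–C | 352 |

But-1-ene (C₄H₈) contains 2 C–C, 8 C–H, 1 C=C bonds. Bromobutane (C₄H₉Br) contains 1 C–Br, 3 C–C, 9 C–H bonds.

D(C–H) ≈ 403 kJ/mol

Let D be the C–H bond energy.
Σ(broken) = 2×352 + 8×D + 1×591 + 1×352 = 1647 + 8D
Σ(formed) = 1×272 + 3×352 + 9×D = 1328 + 9D
ΔH = Σ(broken) − Σ(formed) = (1647 + 8D) − (1328 + 9D) = +319 − D
Setting this equal to −84 kJ gives D = 403 kJ/mol.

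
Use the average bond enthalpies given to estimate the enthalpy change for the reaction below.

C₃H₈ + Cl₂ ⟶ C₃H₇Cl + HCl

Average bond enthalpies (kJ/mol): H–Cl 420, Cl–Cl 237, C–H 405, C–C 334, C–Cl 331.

Bonds broken (reactants):
  C–C: 2 × 334 = 668
  C–H: 8 × 405 = 3240
  Cl–Cl: 1 × 237 = 237
  Σ(broken) = 4145 kJ
Bonds formed (products):
  C–C: 2 × 334 = 668
  C–Cl: 1 × 331 = 331
  C–H: 7 × 405 = 2835
  H–Cl: 1 × 420 = 420
  Σ(formed) = 4254 kJ
ΔH = Σ(broken) − Σ(formed) = 4145 − 4254 = −109 kJ

ΔH ≈ −109 kJ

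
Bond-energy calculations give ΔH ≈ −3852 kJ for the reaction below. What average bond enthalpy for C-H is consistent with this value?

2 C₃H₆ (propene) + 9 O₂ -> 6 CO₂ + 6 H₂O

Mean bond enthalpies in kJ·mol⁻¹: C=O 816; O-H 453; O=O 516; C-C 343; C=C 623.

Let D be the C-H bond energy.
Σ(broken) = 2×343 + 12×D + 2×623 + 9×516 = 6576 + 12D
Σ(formed) = 12×816 + 12×453 = 15228
ΔH = Σ(broken) − Σ(formed) = (6576 + 12D) − (15228) = −8652 + 12D
Setting this equal to −3852 kJ gives 12D = 4800, so D = 400 kJ/mol.

D(C-H) ≈ 400 kJ/mol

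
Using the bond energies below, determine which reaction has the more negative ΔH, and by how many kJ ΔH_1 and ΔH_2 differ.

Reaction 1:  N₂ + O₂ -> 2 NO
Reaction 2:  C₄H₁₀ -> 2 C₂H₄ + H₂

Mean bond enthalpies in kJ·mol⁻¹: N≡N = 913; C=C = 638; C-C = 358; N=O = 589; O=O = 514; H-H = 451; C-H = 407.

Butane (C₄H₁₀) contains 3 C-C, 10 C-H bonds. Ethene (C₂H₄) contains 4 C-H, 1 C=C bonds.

Reaction 2, by 88 kJ

Reaction 1:
  Bonds broken (reactants):
    N≡N: 1 × 913 = 913
    O=O: 1 × 514 = 514
    Σ(broken) = 1427 kJ
  Bonds formed (products):
    N=O: 2 × 589 = 1178
    Σ(formed) = 1178 kJ
  ΔH_1 = 1427 − 1178 = +249 kJ
Reaction 2:
  Bonds broken (reactants):
    C-C: 3 × 358 = 1074
    C-H: 10 × 407 = 4070
    Σ(broken) = 5144 kJ
  Bonds formed (products):
    C-H: 8 × 407 = 3256
    C=C: 2 × 638 = 1276
    H-H: 1 × 451 = 451
    Σ(formed) = 4983 kJ
  ΔH_2 = 5144 − 4983 = +161 kJ
ΔH_1 − ΔH_2 = +88 kJ, so reaction 2 has the more negative ΔH; |ΔH_1 − ΔH_2| = 88 kJ.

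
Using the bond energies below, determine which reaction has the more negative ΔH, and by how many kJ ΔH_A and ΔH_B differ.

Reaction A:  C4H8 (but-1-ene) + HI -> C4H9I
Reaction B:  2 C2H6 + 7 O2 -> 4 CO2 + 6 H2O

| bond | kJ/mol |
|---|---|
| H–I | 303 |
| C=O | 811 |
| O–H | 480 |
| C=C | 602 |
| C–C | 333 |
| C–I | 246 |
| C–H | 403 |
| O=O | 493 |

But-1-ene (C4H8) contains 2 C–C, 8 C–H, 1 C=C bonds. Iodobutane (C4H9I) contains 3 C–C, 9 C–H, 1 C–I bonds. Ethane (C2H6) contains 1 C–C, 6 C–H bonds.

Reaction A:
  Bonds broken (reactants):
    C–C: 2 × 333 = 666
    C–H: 8 × 403 = 3224
    C=C: 1 × 602 = 602
    H–I: 1 × 303 = 303
    Σ(broken) = 4795 kJ
  Bonds formed (products):
    C–C: 3 × 333 = 999
    C–H: 9 × 403 = 3627
    C–I: 1 × 246 = 246
    Σ(formed) = 4872 kJ
  ΔH_A = 4795 − 4872 = −77 kJ
Reaction B:
  Bonds broken (reactants):
    C–C: 2 × 333 = 666
    C–H: 12 × 403 = 4836
    O=O: 7 × 493 = 3451
    Σ(broken) = 8953 kJ
  Bonds formed (products):
    C=O: 8 × 811 = 6488
    O–H: 12 × 480 = 5760
    Σ(formed) = 12248 kJ
  ΔH_B = 8953 − 12248 = −3295 kJ
ΔH_A − ΔH_B = +3218 kJ, so reaction B has the more negative ΔH; |ΔH_A − ΔH_B| = 3218 kJ.

Reaction B, by 3218 kJ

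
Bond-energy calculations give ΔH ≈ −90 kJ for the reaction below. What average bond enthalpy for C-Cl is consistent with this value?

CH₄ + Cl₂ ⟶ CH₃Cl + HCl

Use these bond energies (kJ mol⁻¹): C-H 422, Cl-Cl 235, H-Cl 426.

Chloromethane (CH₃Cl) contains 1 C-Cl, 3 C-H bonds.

D(C-Cl) ≈ 321 kJ/mol

Let D be the C-Cl bond energy.
Σ(broken) = 4×422 + 1×235 = 1923
Σ(formed) = 1×D + 3×422 + 1×426 = 1692 + D
ΔH = Σ(broken) − Σ(formed) = (1923) − (1692 + D) = +231 − D
Setting this equal to −90 kJ gives D = 321 kJ/mol.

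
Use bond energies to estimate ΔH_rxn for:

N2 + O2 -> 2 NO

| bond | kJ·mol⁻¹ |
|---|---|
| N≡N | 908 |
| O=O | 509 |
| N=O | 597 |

ΔH ≈ +223 kJ

Bonds broken (reactants):
  N≡N: 1 × 908 = 908
  O=O: 1 × 509 = 509
  Σ(broken) = 1417 kJ
Bonds formed (products):
  N=O: 2 × 597 = 1194
  Σ(formed) = 1194 kJ
ΔH = Σ(broken) − Σ(formed) = 1417 − 1194 = +223 kJ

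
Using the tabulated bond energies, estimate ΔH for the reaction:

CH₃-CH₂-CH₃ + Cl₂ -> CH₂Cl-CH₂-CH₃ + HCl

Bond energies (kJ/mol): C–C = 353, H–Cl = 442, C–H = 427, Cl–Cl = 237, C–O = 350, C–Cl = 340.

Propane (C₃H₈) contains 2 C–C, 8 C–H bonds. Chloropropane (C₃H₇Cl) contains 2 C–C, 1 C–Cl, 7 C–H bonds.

Bonds broken (reactants):
  C–C: 2 × 353 = 706
  C–H: 8 × 427 = 3416
  Cl–Cl: 1 × 237 = 237
  Σ(broken) = 4359 kJ
Bonds formed (products):
  C–C: 2 × 353 = 706
  C–Cl: 1 × 340 = 340
  C–H: 7 × 427 = 2989
  H–Cl: 1 × 442 = 442
  Σ(formed) = 4477 kJ
ΔH = Σ(broken) − Σ(formed) = 4359 − 4477 = −118 kJ

ΔH ≈ −118 kJ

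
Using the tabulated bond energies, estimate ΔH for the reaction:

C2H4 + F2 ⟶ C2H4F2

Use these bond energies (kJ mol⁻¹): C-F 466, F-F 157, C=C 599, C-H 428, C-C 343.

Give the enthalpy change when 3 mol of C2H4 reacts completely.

Bonds broken (reactants):
  C-H: 4 × 428 = 1712
  C=C: 1 × 599 = 599
  F-F: 1 × 157 = 157
  Σ(broken) = 2468 kJ
Bonds formed (products):
  C-C: 1 × 343 = 343
  C-F: 2 × 466 = 932
  C-H: 4 × 428 = 1712
  Σ(formed) = 2987 kJ
ΔH = Σ(broken) − Σ(formed) = 2468 − 2987 = −519 kJ
For 3× the reaction as written: 3 × (−519) = −1557 kJ

ΔH = −1557 kJ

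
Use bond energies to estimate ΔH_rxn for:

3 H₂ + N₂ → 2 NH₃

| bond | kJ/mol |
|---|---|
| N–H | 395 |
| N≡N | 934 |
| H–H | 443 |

ΔH ≈ −107 kJ

Bonds broken (reactants):
  H–H: 3 × 443 = 1329
  N≡N: 1 × 934 = 934
  Σ(broken) = 2263 kJ
Bonds formed (products):
  N–H: 6 × 395 = 2370
  Σ(formed) = 2370 kJ
ΔH = Σ(broken) − Σ(formed) = 2263 − 2370 = −107 kJ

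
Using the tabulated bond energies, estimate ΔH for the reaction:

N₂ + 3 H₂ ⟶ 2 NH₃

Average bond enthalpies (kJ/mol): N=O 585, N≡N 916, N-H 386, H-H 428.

Bonds broken (reactants):
  H-H: 3 × 428 = 1284
  N≡N: 1 × 916 = 916
  Σ(broken) = 2200 kJ
Bonds formed (products):
  N-H: 6 × 386 = 2316
  Σ(formed) = 2316 kJ
ΔH = Σ(broken) − Σ(formed) = 2200 − 2316 = −116 kJ

ΔH ≈ −116 kJ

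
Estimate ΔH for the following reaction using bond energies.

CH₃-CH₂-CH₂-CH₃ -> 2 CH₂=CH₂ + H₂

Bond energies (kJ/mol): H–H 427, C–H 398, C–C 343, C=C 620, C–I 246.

ΔH ≈ +158 kJ

Bonds broken (reactants):
  C–C: 3 × 343 = 1029
  C–H: 10 × 398 = 3980
  Σ(broken) = 5009 kJ
Bonds formed (products):
  C–H: 8 × 398 = 3184
  C=C: 2 × 620 = 1240
  H–H: 1 × 427 = 427
  Σ(formed) = 4851 kJ
ΔH = Σ(broken) − Σ(formed) = 5009 − 4851 = +158 kJ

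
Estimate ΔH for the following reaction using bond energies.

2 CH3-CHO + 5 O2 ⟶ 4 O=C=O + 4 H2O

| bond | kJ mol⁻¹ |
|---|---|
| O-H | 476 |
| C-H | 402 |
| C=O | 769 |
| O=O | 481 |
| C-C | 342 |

ΔH ≈ −2117 kJ

Bonds broken (reactants):
  C-C: 2 × 342 = 684
  C-H: 8 × 402 = 3216
  C=O: 2 × 769 = 1538
  O=O: 5 × 481 = 2405
  Σ(broken) = 7843 kJ
Bonds formed (products):
  C=O: 8 × 769 = 6152
  O-H: 8 × 476 = 3808
  Σ(formed) = 9960 kJ
ΔH = Σ(broken) − Σ(formed) = 7843 − 9960 = −2117 kJ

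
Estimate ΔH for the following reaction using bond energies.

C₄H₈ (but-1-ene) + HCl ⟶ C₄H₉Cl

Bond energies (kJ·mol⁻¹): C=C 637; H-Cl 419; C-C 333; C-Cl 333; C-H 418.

ΔH ≈ −28 kJ

Bonds broken (reactants):
  C-C: 2 × 333 = 666
  C-H: 8 × 418 = 3344
  C=C: 1 × 637 = 637
  H-Cl: 1 × 419 = 419
  Σ(broken) = 5066 kJ
Bonds formed (products):
  C-C: 3 × 333 = 999
  C-Cl: 1 × 333 = 333
  C-H: 9 × 418 = 3762
  Σ(formed) = 5094 kJ
ΔH = Σ(broken) − Σ(formed) = 5066 − 5094 = −28 kJ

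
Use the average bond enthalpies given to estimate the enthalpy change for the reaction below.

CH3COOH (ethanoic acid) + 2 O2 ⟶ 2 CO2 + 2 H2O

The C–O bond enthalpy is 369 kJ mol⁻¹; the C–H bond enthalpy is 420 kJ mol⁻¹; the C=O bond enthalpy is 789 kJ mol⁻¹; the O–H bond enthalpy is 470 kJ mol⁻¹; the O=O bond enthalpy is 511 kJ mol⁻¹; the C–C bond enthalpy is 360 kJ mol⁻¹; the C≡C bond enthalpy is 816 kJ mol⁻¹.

ΔH ≈ −766 kJ

Bonds broken (reactants):
  C–C: 1 × 360 = 360
  C–H: 3 × 420 = 1260
  C–O: 1 × 369 = 369
  C=O: 1 × 789 = 789
  O–H: 1 × 470 = 470
  O=O: 2 × 511 = 1022
  Σ(broken) = 4270 kJ
Bonds formed (products):
  C=O: 4 × 789 = 3156
  O–H: 4 × 470 = 1880
  Σ(formed) = 5036 kJ
ΔH = Σ(broken) − Σ(formed) = 4270 − 5036 = −766 kJ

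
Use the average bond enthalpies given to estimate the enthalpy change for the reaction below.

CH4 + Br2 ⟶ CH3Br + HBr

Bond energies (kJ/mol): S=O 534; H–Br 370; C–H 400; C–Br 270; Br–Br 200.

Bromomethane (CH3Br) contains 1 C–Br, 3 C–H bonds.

ΔH ≈ −40 kJ

Bonds broken (reactants):
  Br–Br: 1 × 200 = 200
  C–H: 4 × 400 = 1600
  Σ(broken) = 1800 kJ
Bonds formed (products):
  C–Br: 1 × 270 = 270
  C–H: 3 × 400 = 1200
  H–Br: 1 × 370 = 370
  Σ(formed) = 1840 kJ
ΔH = Σ(broken) − Σ(formed) = 1800 − 1840 = −40 kJ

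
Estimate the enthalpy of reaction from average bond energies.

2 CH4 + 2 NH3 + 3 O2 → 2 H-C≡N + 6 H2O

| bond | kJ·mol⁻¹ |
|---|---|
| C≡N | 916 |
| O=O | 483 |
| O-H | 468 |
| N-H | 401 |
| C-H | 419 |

Bonds broken (reactants):
  C-H: 8 × 419 = 3352
  N-H: 6 × 401 = 2406
  O=O: 3 × 483 = 1449
  Σ(broken) = 7207 kJ
Bonds formed (products):
  C≡N: 2 × 916 = 1832
  C-H: 2 × 419 = 838
  O-H: 12 × 468 = 5616
  Σ(formed) = 8286 kJ
ΔH = Σ(broken) − Σ(formed) = 7207 − 8286 = −1079 kJ

ΔH ≈ −1079 kJ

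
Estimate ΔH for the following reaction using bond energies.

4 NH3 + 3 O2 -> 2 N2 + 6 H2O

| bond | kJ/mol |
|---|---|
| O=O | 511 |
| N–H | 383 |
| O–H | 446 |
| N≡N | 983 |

Bonds broken (reactants):
  N–H: 12 × 383 = 4596
  O=O: 3 × 511 = 1533
  Σ(broken) = 6129 kJ
Bonds formed (products):
  N≡N: 2 × 983 = 1966
  O–H: 12 × 446 = 5352
  Σ(formed) = 7318 kJ
ΔH = Σ(broken) − Σ(formed) = 6129 − 7318 = −1189 kJ

ΔH ≈ −1189 kJ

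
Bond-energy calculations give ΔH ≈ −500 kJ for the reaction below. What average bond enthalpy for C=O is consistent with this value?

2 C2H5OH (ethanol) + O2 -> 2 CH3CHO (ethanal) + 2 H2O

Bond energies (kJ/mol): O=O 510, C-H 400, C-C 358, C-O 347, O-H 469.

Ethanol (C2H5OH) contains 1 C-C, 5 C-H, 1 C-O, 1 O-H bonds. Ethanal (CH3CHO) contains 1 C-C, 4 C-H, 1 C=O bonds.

D(C=O) ≈ 783 kJ/mol

Let D be the C=O bond energy.
Σ(broken) = 2×358 + 10×400 + 2×347 + 2×469 + 1×510 = 6858
Σ(formed) = 2×358 + 8×400 + 2×D + 4×469 = 5792 + 2D
ΔH = Σ(broken) − Σ(formed) = (6858) − (5792 + 2D) = +1066 − 2D
Setting this equal to −500 kJ gives 2D = 1566, so D = 783 kJ/mol.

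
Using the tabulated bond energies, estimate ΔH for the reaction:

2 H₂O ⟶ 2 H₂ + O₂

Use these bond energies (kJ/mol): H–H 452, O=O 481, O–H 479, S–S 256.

Bonds broken (reactants):
  O–H: 4 × 479 = 1916
  Σ(broken) = 1916 kJ
Bonds formed (products):
  H–H: 2 × 452 = 904
  O=O: 1 × 481 = 481
  Σ(formed) = 1385 kJ
ΔH = Σ(broken) − Σ(formed) = 1916 − 1385 = +531 kJ

ΔH ≈ +531 kJ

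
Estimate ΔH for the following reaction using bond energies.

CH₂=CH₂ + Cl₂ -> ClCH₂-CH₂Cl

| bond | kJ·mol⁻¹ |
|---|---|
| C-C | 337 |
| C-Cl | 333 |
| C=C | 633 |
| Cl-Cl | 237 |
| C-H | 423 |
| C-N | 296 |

Bonds broken (reactants):
  C-H: 4 × 423 = 1692
  C=C: 1 × 633 = 633
  Cl-Cl: 1 × 237 = 237
  Σ(broken) = 2562 kJ
Bonds formed (products):
  C-C: 1 × 337 = 337
  C-Cl: 2 × 333 = 666
  C-H: 4 × 423 = 1692
  Σ(formed) = 2695 kJ
ΔH = Σ(broken) − Σ(formed) = 2562 − 2695 = −133 kJ

ΔH ≈ −133 kJ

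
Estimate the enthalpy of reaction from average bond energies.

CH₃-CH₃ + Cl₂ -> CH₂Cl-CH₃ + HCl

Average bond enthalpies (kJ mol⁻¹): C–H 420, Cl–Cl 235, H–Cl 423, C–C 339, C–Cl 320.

ΔH ≈ −88 kJ

Bonds broken (reactants):
  C–C: 1 × 339 = 339
  C–H: 6 × 420 = 2520
  Cl–Cl: 1 × 235 = 235
  Σ(broken) = 3094 kJ
Bonds formed (products):
  C–C: 1 × 339 = 339
  C–Cl: 1 × 320 = 320
  C–H: 5 × 420 = 2100
  H–Cl: 1 × 423 = 423
  Σ(formed) = 3182 kJ
ΔH = Σ(broken) − Σ(formed) = 3094 − 3182 = −88 kJ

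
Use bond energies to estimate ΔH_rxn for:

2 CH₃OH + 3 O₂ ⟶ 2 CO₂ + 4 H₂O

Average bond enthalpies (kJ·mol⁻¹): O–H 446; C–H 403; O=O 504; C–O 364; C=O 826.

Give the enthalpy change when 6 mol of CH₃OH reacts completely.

ΔH = −3966 kJ

Bonds broken (reactants):
  C–H: 6 × 403 = 2418
  C–O: 2 × 364 = 728
  O–H: 2 × 446 = 892
  O=O: 3 × 504 = 1512
  Σ(broken) = 5550 kJ
Bonds formed (products):
  C=O: 4 × 826 = 3304
  O–H: 8 × 446 = 3568
  Σ(formed) = 6872 kJ
ΔH = Σ(broken) − Σ(formed) = 5550 − 6872 = −1322 kJ
For 3× the reaction as written: 3 × (−1322) = −3966 kJ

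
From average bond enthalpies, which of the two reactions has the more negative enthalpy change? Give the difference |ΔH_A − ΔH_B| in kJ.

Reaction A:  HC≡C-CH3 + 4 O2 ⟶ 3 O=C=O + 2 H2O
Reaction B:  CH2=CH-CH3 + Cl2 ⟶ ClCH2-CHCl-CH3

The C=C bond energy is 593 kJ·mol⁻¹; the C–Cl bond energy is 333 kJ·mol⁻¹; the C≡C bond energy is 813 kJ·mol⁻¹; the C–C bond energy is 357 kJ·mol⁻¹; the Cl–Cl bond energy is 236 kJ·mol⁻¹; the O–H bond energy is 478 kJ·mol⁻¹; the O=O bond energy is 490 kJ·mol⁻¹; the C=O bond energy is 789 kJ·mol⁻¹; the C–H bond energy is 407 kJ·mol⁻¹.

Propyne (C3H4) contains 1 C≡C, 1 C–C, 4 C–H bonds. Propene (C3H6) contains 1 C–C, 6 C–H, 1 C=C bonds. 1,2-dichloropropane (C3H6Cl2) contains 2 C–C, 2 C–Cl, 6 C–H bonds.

Reaction A:
  Bonds broken (reactants):
    C≡C: 1 × 813 = 813
    C–C: 1 × 357 = 357
    C–H: 4 × 407 = 1628
    O=O: 4 × 490 = 1960
    Σ(broken) = 4758 kJ
  Bonds formed (products):
    C=O: 6 × 789 = 4734
    O–H: 4 × 478 = 1912
    Σ(formed) = 6646 kJ
  ΔH_A = 4758 − 6646 = −1888 kJ
Reaction B:
  Bonds broken (reactants):
    C–C: 1 × 357 = 357
    C–H: 6 × 407 = 2442
    C=C: 1 × 593 = 593
    Cl–Cl: 1 × 236 = 236
    Σ(broken) = 3628 kJ
  Bonds formed (products):
    C–C: 2 × 357 = 714
    C–Cl: 2 × 333 = 666
    C–H: 6 × 407 = 2442
    Σ(formed) = 3822 kJ
  ΔH_B = 3628 − 3822 = −194 kJ
ΔH_A − ΔH_B = −1694 kJ, so reaction A has the more negative ΔH; |ΔH_A − ΔH_B| = 1694 kJ.

Reaction A, by 1694 kJ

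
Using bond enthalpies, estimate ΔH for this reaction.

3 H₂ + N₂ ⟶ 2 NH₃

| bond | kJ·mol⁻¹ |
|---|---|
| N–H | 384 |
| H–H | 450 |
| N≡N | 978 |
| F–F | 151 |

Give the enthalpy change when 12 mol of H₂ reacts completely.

Bonds broken (reactants):
  H–H: 3 × 450 = 1350
  N≡N: 1 × 978 = 978
  Σ(broken) = 2328 kJ
Bonds formed (products):
  N–H: 6 × 384 = 2304
  Σ(formed) = 2304 kJ
ΔH = Σ(broken) − Σ(formed) = 2328 − 2304 = +24 kJ
For 4× the reaction as written: 4 × (+24) = +96 kJ

ΔH = +96 kJ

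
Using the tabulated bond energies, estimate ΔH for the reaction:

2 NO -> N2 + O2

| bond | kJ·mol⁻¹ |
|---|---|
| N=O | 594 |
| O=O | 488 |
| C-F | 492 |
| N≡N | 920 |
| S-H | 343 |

Bonds broken (reactants):
  N=O: 2 × 594 = 1188
  Σ(broken) = 1188 kJ
Bonds formed (products):
  N≡N: 1 × 920 = 920
  O=O: 1 × 488 = 488
  Σ(formed) = 1408 kJ
ΔH = Σ(broken) − Σ(formed) = 1188 − 1408 = −220 kJ

ΔH ≈ −220 kJ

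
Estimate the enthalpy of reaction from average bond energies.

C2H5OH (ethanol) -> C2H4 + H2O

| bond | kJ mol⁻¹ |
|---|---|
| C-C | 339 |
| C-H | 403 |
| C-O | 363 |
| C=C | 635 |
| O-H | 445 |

Bonds broken (reactants):
  C-C: 1 × 339 = 339
  C-H: 5 × 403 = 2015
  C-O: 1 × 363 = 363
  O-H: 1 × 445 = 445
  Σ(broken) = 3162 kJ
Bonds formed (products):
  C-H: 4 × 403 = 1612
  C=C: 1 × 635 = 635
  O-H: 2 × 445 = 890
  Σ(formed) = 3137 kJ
ΔH = Σ(broken) − Σ(formed) = 3162 − 3137 = +25 kJ

ΔH ≈ +25 kJ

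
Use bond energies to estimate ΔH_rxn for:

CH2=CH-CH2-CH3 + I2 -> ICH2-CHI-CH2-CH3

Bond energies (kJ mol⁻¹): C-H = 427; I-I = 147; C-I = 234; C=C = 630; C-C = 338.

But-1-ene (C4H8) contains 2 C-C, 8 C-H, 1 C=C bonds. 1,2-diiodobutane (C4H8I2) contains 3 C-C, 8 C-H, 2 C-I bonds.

Bonds broken (reactants):
  C-C: 2 × 338 = 676
  C-H: 8 × 427 = 3416
  C=C: 1 × 630 = 630
  I-I: 1 × 147 = 147
  Σ(broken) = 4869 kJ
Bonds formed (products):
  C-C: 3 × 338 = 1014
  C-H: 8 × 427 = 3416
  C-I: 2 × 234 = 468
  Σ(formed) = 4898 kJ
ΔH = Σ(broken) − Σ(formed) = 4869 − 4898 = −29 kJ

ΔH ≈ −29 kJ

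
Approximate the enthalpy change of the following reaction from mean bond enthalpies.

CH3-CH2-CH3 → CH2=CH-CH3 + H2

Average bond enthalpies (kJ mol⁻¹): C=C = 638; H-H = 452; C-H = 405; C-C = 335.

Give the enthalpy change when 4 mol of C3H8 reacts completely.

Bonds broken (reactants):
  C-C: 2 × 335 = 670
  C-H: 8 × 405 = 3240
  Σ(broken) = 3910 kJ
Bonds formed (products):
  C-C: 1 × 335 = 335
  C-H: 6 × 405 = 2430
  C=C: 1 × 638 = 638
  H-H: 1 × 452 = 452
  Σ(formed) = 3855 kJ
ΔH = Σ(broken) − Σ(formed) = 3910 − 3855 = +55 kJ
For 4× the reaction as written: 4 × (+55) = +220 kJ

ΔH = +220 kJ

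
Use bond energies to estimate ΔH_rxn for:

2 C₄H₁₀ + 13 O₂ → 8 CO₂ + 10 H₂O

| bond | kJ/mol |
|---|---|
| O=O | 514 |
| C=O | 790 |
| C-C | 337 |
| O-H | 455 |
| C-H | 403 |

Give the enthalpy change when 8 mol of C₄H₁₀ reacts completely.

Bonds broken (reactants):
  C-C: 6 × 337 = 2022
  C-H: 20 × 403 = 8060
  O=O: 13 × 514 = 6682
  Σ(broken) = 16764 kJ
Bonds formed (products):
  C=O: 16 × 790 = 12640
  O-H: 20 × 455 = 9100
  Σ(formed) = 21740 kJ
ΔH = Σ(broken) − Σ(formed) = 16764 − 21740 = −4976 kJ
For 4× the reaction as written: 4 × (−4976) = −19904 kJ

ΔH = −19904 kJ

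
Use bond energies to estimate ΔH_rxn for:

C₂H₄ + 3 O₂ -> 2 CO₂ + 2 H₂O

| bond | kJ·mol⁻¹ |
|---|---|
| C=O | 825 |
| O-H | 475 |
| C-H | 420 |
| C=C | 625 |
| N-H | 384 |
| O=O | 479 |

ΔH ≈ −1458 kJ

Bonds broken (reactants):
  C-H: 4 × 420 = 1680
  C=C: 1 × 625 = 625
  O=O: 3 × 479 = 1437
  Σ(broken) = 3742 kJ
Bonds formed (products):
  C=O: 4 × 825 = 3300
  O-H: 4 × 475 = 1900
  Σ(formed) = 5200 kJ
ΔH = Σ(broken) − Σ(formed) = 3742 − 5200 = −1458 kJ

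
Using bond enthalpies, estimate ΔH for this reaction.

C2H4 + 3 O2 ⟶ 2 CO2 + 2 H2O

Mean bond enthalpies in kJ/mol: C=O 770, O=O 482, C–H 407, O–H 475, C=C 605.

ΔH ≈ −1301 kJ

Bonds broken (reactants):
  C–H: 4 × 407 = 1628
  C=C: 1 × 605 = 605
  O=O: 3 × 482 = 1446
  Σ(broken) = 3679 kJ
Bonds formed (products):
  C=O: 4 × 770 = 3080
  O–H: 4 × 475 = 1900
  Σ(formed) = 4980 kJ
ΔH = Σ(broken) − Σ(formed) = 3679 − 4980 = −1301 kJ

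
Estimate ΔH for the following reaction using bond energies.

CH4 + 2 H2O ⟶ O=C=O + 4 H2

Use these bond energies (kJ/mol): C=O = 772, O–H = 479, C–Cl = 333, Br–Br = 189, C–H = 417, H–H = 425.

Bonds broken (reactants):
  C–H: 4 × 417 = 1668
  O–H: 4 × 479 = 1916
  Σ(broken) = 3584 kJ
Bonds formed (products):
  C=O: 2 × 772 = 1544
  H–H: 4 × 425 = 1700
  Σ(formed) = 3244 kJ
ΔH = Σ(broken) − Σ(formed) = 3584 − 3244 = +340 kJ

ΔH ≈ +340 kJ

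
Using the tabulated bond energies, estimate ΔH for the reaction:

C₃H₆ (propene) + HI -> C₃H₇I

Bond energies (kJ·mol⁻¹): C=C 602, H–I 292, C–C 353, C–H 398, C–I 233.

Bonds broken (reactants):
  C–C: 1 × 353 = 353
  C–H: 6 × 398 = 2388
  C=C: 1 × 602 = 602
  H–I: 1 × 292 = 292
  Σ(broken) = 3635 kJ
Bonds formed (products):
  C–C: 2 × 353 = 706
  C–H: 7 × 398 = 2786
  C–I: 1 × 233 = 233
  Σ(formed) = 3725 kJ
ΔH = Σ(broken) − Σ(formed) = 3635 − 3725 = −90 kJ

ΔH ≈ −90 kJ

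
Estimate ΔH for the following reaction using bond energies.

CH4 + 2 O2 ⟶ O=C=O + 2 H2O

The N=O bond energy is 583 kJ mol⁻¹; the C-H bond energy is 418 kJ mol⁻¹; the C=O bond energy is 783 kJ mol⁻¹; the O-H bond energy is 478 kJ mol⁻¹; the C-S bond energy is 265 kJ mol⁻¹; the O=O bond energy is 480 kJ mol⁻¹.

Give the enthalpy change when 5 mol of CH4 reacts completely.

Bonds broken (reactants):
  C-H: 4 × 418 = 1672
  O=O: 2 × 480 = 960
  Σ(broken) = 2632 kJ
Bonds formed (products):
  C=O: 2 × 783 = 1566
  O-H: 4 × 478 = 1912
  Σ(formed) = 3478 kJ
ΔH = Σ(broken) − Σ(formed) = 2632 − 3478 = −846 kJ
For 5× the reaction as written: 5 × (−846) = −4230 kJ

ΔH = −4230 kJ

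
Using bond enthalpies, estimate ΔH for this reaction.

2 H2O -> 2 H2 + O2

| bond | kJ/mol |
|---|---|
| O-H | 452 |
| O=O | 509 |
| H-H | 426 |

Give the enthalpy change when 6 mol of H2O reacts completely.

ΔH = +1341 kJ

Bonds broken (reactants):
  O-H: 4 × 452 = 1808
  Σ(broken) = 1808 kJ
Bonds formed (products):
  H-H: 2 × 426 = 852
  O=O: 1 × 509 = 509
  Σ(formed) = 1361 kJ
ΔH = Σ(broken) − Σ(formed) = 1808 − 1361 = +447 kJ
For 3× the reaction as written: 3 × (+447) = +1341 kJ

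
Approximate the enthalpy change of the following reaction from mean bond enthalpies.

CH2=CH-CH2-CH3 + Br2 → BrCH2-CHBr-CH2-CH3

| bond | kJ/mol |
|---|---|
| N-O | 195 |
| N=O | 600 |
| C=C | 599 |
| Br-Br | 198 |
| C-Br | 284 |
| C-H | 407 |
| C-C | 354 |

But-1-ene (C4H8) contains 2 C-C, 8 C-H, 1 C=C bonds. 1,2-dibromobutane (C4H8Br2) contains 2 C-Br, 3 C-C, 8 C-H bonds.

ΔH ≈ −125 kJ

Bonds broken (reactants):
  Br-Br: 1 × 198 = 198
  C-C: 2 × 354 = 708
  C-H: 8 × 407 = 3256
  C=C: 1 × 599 = 599
  Σ(broken) = 4761 kJ
Bonds formed (products):
  C-Br: 2 × 284 = 568
  C-C: 3 × 354 = 1062
  C-H: 8 × 407 = 3256
  Σ(formed) = 4886 kJ
ΔH = Σ(broken) − Σ(formed) = 4761 − 4886 = −125 kJ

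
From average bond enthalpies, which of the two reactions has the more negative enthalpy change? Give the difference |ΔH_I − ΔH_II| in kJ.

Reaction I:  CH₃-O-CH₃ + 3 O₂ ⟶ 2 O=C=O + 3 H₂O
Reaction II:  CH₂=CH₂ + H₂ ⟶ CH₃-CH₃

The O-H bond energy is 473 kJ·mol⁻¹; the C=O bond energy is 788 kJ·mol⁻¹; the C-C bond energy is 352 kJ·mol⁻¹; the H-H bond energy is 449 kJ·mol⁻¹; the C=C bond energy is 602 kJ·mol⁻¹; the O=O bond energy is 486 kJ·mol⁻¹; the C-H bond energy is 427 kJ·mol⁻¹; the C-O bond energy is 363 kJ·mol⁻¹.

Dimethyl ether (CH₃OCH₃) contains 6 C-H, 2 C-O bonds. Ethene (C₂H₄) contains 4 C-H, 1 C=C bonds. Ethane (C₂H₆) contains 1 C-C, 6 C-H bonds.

Reaction I:
  Bonds broken (reactants):
    C-H: 6 × 427 = 2562
    C-O: 2 × 363 = 726
    O=O: 3 × 486 = 1458
    Σ(broken) = 4746 kJ
  Bonds formed (products):
    C=O: 4 × 788 = 3152
    O-H: 6 × 473 = 2838
    Σ(formed) = 5990 kJ
  ΔH_I = 4746 − 5990 = −1244 kJ
Reaction II:
  Bonds broken (reactants):
    C-H: 4 × 427 = 1708
    C=C: 1 × 602 = 602
    H-H: 1 × 449 = 449
    Σ(broken) = 2759 kJ
  Bonds formed (products):
    C-C: 1 × 352 = 352
    C-H: 6 × 427 = 2562
    Σ(formed) = 2914 kJ
  ΔH_II = 2759 − 2914 = −155 kJ
ΔH_I − ΔH_II = −1089 kJ, so reaction I has the more negative ΔH; |ΔH_I − ΔH_II| = 1089 kJ.

Reaction I, by 1089 kJ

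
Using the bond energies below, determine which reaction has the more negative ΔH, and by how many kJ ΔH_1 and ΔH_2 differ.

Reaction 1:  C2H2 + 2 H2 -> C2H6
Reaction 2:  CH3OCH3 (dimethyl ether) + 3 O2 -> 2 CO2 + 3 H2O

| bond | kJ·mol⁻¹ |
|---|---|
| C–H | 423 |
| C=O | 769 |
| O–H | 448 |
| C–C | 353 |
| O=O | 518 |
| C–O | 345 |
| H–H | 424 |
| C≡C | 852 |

Reaction 2, by 637 kJ

Reaction 1:
  Bonds broken (reactants):
    C≡C: 1 × 852 = 852
    C–H: 2 × 423 = 846
    H–H: 2 × 424 = 848
    Σ(broken) = 2546 kJ
  Bonds formed (products):
    C–C: 1 × 353 = 353
    C–H: 6 × 423 = 2538
    Σ(formed) = 2891 kJ
  ΔH_1 = 2546 − 2891 = −345 kJ
Reaction 2:
  Bonds broken (reactants):
    C–H: 6 × 423 = 2538
    C–O: 2 × 345 = 690
    O=O: 3 × 518 = 1554
    Σ(broken) = 4782 kJ
  Bonds formed (products):
    C=O: 4 × 769 = 3076
    O–H: 6 × 448 = 2688
    Σ(formed) = 5764 kJ
  ΔH_2 = 4782 − 5764 = −982 kJ
ΔH_1 − ΔH_2 = +637 kJ, so reaction 2 has the more negative ΔH; |ΔH_1 − ΔH_2| = 637 kJ.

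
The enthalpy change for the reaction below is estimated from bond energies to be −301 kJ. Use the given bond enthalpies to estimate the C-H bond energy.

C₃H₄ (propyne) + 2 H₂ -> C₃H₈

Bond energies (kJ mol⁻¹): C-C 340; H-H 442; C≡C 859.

D(C-H) ≈ 426 kJ/mol

Let D be the C-H bond energy.
Σ(broken) = 1×859 + 1×340 + 4×D + 2×442 = 2083 + 4D
Σ(formed) = 2×340 + 8×D = 680 + 8D
ΔH = Σ(broken) − Σ(formed) = (2083 + 4D) − (680 + 8D) = +1403 − 4D
Setting this equal to −301 kJ gives 4D = 1704, so D = 426 kJ/mol.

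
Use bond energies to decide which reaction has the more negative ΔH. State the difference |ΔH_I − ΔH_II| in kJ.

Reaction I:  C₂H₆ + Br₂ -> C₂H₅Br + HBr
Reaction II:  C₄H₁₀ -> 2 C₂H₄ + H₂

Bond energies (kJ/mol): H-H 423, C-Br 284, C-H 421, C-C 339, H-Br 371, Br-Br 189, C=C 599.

Reaction I:
  Bonds broken (reactants):
    Br-Br: 1 × 189 = 189
    C-C: 1 × 339 = 339
    C-H: 6 × 421 = 2526
    Σ(broken) = 3054 kJ
  Bonds formed (products):
    C-Br: 1 × 284 = 284
    C-C: 1 × 339 = 339
    C-H: 5 × 421 = 2105
    H-Br: 1 × 371 = 371
    Σ(formed) = 3099 kJ
  ΔH_I = 3054 − 3099 = −45 kJ
Reaction II:
  Bonds broken (reactants):
    C-C: 3 × 339 = 1017
    C-H: 10 × 421 = 4210
    Σ(broken) = 5227 kJ
  Bonds formed (products):
    C-H: 8 × 421 = 3368
    C=C: 2 × 599 = 1198
    H-H: 1 × 423 = 423
    Σ(formed) = 4989 kJ
  ΔH_II = 5227 − 4989 = +238 kJ
ΔH_I − ΔH_II = −283 kJ, so reaction I has the more negative ΔH; |ΔH_I − ΔH_II| = 283 kJ.

Reaction I, by 283 kJ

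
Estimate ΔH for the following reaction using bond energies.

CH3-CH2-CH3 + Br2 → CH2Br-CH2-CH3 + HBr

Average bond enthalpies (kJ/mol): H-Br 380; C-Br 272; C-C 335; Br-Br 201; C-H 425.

Bonds broken (reactants):
  Br-Br: 1 × 201 = 201
  C-C: 2 × 335 = 670
  C-H: 8 × 425 = 3400
  Σ(broken) = 4271 kJ
Bonds formed (products):
  C-Br: 1 × 272 = 272
  C-C: 2 × 335 = 670
  C-H: 7 × 425 = 2975
  H-Br: 1 × 380 = 380
  Σ(formed) = 4297 kJ
ΔH = Σ(broken) − Σ(formed) = 4271 − 4297 = −26 kJ

ΔH ≈ −26 kJ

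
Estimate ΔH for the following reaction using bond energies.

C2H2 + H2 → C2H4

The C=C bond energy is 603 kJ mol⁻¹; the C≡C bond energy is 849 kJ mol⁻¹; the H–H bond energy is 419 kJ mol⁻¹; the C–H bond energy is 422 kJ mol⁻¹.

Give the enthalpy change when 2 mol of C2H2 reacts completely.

Bonds broken (reactants):
  C≡C: 1 × 849 = 849
  C–H: 2 × 422 = 844
  H–H: 1 × 419 = 419
  Σ(broken) = 2112 kJ
Bonds formed (products):
  C–H: 4 × 422 = 1688
  C=C: 1 × 603 = 603
  Σ(formed) = 2291 kJ
ΔH = Σ(broken) − Σ(formed) = 2112 − 2291 = −179 kJ
For 2× the reaction as written: 2 × (−179) = −358 kJ

ΔH = −358 kJ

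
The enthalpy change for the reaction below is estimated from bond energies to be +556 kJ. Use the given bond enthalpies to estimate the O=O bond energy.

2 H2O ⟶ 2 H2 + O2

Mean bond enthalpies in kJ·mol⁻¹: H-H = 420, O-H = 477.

Let D be the O=O bond energy.
Σ(broken) = 4×477 = 1908
Σ(formed) = 2×420 + 1×D = 840 + D
ΔH = Σ(broken) − Σ(formed) = (1908) − (840 + D) = +1068 − D
Setting this equal to +556 kJ gives D = 512 kJ/mol.

D(O=O) ≈ 512 kJ/mol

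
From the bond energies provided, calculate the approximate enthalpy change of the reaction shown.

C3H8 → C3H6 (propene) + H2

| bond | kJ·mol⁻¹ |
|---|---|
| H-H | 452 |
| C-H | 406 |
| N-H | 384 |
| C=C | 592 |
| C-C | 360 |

Bonds broken (reactants):
  C-C: 2 × 360 = 720
  C-H: 8 × 406 = 3248
  Σ(broken) = 3968 kJ
Bonds formed (products):
  C-C: 1 × 360 = 360
  C-H: 6 × 406 = 2436
  C=C: 1 × 592 = 592
  H-H: 1 × 452 = 452
  Σ(formed) = 3840 kJ
ΔH = Σ(broken) − Σ(formed) = 3968 − 3840 = +128 kJ

ΔH ≈ +128 kJ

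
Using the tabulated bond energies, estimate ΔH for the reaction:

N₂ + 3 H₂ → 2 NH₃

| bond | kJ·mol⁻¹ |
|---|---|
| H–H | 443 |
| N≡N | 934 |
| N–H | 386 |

Bonds broken (reactants):
  H–H: 3 × 443 = 1329
  N≡N: 1 × 934 = 934
  Σ(broken) = 2263 kJ
Bonds formed (products):
  N–H: 6 × 386 = 2316
  Σ(formed) = 2316 kJ
ΔH = Σ(broken) − Σ(formed) = 2263 − 2316 = −53 kJ

ΔH ≈ −53 kJ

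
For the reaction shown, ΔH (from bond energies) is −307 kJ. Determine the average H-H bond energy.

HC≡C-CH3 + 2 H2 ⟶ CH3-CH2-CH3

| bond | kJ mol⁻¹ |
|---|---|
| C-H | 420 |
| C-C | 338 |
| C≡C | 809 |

Let D be the H-H bond energy.
Σ(broken) = 1×809 + 1×338 + 4×420 + 2×D = 2827 + 2D
Σ(formed) = 2×338 + 8×420 = 4036
ΔH = Σ(broken) − Σ(formed) = (2827 + 2D) − (4036) = −1209 + 2D
Setting this equal to −307 kJ gives 2D = 902, so D = 451 kJ/mol.

D(H-H) ≈ 451 kJ/mol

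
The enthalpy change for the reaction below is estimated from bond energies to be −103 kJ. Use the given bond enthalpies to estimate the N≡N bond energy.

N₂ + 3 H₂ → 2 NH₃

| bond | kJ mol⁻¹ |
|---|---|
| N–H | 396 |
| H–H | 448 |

Let D be the N≡N bond energy.
Σ(broken) = 3×448 + 1×D = 1344 + D
Σ(formed) = 6×396 = 2376
ΔH = Σ(broken) − Σ(formed) = (1344 + D) − (2376) = −1032 + D
Setting this equal to −103 kJ gives D = 929 kJ/mol.

D(N≡N) ≈ 929 kJ/mol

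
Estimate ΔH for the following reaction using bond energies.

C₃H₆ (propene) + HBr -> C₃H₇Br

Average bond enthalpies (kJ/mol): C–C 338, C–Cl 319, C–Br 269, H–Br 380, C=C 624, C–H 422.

Bonds broken (reactants):
  C–C: 1 × 338 = 338
  C–H: 6 × 422 = 2532
  C=C: 1 × 624 = 624
  H–Br: 1 × 380 = 380
  Σ(broken) = 3874 kJ
Bonds formed (products):
  C–Br: 1 × 269 = 269
  C–C: 2 × 338 = 676
  C–H: 7 × 422 = 2954
  Σ(formed) = 3899 kJ
ΔH = Σ(broken) − Σ(formed) = 3874 − 3899 = −25 kJ

ΔH ≈ −25 kJ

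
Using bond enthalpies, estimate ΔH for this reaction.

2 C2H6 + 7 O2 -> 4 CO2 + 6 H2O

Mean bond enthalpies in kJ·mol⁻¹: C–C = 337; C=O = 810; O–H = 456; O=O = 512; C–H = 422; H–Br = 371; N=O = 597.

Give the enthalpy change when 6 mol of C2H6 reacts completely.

Bonds broken (reactants):
  C–C: 2 × 337 = 674
  C–H: 12 × 422 = 5064
  O=O: 7 × 512 = 3584
  Σ(broken) = 9322 kJ
Bonds formed (products):
  C=O: 8 × 810 = 6480
  O–H: 12 × 456 = 5472
  Σ(formed) = 11952 kJ
ΔH = Σ(broken) − Σ(formed) = 9322 − 11952 = −2630 kJ
For 3× the reaction as written: 3 × (−2630) = −7890 kJ

ΔH = −7890 kJ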